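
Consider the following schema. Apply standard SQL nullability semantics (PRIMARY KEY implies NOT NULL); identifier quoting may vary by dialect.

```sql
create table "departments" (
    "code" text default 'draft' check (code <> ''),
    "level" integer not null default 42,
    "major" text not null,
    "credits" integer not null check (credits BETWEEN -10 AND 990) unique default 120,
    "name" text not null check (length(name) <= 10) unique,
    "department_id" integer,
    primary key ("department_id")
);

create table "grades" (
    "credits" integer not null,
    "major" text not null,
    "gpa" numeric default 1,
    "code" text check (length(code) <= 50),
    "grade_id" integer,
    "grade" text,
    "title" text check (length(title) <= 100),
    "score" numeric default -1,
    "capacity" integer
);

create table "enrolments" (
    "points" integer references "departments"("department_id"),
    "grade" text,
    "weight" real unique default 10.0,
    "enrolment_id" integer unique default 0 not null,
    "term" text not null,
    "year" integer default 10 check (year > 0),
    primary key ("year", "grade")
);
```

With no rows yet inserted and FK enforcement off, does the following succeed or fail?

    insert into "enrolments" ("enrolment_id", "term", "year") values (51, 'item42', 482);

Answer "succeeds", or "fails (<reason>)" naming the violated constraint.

fails (NOT NULL on grade)

grade is omitted from the column list and has no DEFAULT, so it would receive NULL.
But grade is part of the PRIMARY KEY (implied NOT NULL).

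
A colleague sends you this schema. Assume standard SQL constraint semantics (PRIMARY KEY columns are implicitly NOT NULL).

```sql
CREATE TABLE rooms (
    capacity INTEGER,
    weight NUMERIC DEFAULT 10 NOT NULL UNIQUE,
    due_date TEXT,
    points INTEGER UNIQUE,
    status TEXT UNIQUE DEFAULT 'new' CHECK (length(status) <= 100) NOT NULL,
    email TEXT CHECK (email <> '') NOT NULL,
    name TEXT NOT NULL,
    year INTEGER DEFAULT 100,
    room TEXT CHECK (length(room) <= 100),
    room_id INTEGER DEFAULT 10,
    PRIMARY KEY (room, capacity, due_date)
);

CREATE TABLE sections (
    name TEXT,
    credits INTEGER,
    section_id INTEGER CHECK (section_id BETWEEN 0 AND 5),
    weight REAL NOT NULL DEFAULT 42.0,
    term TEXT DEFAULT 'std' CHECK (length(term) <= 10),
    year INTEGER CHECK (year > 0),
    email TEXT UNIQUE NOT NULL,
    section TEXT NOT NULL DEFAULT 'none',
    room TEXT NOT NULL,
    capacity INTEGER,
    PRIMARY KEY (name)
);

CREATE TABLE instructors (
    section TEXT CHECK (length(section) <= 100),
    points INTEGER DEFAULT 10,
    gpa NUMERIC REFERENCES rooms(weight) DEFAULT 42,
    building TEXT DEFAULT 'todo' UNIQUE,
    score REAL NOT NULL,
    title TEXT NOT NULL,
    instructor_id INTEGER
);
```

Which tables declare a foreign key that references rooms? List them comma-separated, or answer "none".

instructors

- instructors.gpa references rooms(weight).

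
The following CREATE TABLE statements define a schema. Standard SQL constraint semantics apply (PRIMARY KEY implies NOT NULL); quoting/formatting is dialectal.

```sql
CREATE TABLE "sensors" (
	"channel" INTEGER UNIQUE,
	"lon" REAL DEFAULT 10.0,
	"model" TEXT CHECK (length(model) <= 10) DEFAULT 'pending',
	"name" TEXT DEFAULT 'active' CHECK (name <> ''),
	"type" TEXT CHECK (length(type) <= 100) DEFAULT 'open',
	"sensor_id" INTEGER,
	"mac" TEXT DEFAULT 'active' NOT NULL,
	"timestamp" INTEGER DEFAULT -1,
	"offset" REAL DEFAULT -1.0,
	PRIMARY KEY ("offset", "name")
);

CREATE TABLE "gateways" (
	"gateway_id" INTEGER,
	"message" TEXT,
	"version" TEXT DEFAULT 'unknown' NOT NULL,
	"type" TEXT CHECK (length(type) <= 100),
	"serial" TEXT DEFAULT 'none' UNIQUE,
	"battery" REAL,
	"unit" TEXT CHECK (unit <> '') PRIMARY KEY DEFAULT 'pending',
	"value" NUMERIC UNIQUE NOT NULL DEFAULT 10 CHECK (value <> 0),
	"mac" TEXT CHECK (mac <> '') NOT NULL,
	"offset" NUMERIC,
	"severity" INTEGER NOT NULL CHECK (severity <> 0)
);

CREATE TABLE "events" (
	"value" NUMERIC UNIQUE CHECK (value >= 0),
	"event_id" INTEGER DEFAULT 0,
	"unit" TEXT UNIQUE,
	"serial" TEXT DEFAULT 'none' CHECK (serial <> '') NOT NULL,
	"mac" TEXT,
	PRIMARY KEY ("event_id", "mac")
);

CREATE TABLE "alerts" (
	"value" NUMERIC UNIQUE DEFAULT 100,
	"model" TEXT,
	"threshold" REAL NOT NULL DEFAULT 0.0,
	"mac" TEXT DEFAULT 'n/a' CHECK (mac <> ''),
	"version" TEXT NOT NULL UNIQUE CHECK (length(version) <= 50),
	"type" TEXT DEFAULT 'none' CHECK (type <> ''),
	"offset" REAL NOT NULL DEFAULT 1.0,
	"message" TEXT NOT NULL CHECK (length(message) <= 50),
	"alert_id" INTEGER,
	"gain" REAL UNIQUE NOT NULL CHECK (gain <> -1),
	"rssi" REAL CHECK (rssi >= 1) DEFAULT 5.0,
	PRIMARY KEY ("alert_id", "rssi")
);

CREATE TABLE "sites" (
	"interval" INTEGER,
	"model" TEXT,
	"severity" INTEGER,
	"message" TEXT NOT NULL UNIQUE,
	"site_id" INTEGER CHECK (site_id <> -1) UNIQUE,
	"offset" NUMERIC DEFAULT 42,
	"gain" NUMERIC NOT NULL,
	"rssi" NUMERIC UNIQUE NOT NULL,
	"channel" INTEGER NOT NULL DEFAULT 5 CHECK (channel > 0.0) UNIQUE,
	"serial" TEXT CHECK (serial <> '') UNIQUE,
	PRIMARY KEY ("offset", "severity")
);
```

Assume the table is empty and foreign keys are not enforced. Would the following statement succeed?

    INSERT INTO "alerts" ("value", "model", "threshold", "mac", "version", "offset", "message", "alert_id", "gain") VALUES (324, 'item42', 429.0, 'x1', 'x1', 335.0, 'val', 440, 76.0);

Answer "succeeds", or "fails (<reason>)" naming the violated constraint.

NOT NULL columns: alert_id is supplied; gain is supplied; message is supplied; offset is supplied; rssi defaults to 5.0; threshold is supplied; version is supplied.
CHECK constraints: 'x1' satisfies (mac <> ''); 'x1' satisfies (length(version) <= 50); 'val' satisfies (length(message) <= 50); 76.0 satisfies (gain <> -1).
No constraint is violated.

succeeds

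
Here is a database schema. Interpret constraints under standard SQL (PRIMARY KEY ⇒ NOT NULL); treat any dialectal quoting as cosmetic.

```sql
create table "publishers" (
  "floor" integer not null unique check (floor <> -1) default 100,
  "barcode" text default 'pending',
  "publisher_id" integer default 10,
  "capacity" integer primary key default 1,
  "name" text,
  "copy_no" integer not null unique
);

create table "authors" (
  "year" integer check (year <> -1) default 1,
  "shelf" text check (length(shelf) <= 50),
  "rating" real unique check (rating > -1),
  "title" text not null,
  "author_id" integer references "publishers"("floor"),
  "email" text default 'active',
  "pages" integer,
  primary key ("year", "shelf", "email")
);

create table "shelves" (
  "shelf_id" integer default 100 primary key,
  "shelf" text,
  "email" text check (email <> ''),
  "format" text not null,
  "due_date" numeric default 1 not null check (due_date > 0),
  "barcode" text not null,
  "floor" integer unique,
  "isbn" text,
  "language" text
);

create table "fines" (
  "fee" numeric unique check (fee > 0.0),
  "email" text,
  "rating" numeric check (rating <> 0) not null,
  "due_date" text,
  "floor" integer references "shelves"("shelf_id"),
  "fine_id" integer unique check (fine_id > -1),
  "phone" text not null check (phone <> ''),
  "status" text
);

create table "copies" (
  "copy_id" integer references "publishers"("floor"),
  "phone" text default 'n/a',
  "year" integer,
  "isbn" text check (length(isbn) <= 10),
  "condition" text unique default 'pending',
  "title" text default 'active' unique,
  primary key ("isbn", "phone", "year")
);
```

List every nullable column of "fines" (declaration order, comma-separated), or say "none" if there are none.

fee, email, due_date, floor, fine_id, status

- fee: CHECK does not forbid NULL (a CHECK constraint passes when its expression is NULL) → nullable.
- email: no NOT NULL constraint applies → nullable.
- rating: declared NOT NULL → not nullable.
- due_date: no NOT NULL constraint applies → nullable.
- floor: a foreign key column may be NULL unless separately constrained → nullable.
- fine_id: CHECK does not forbid NULL (a CHECK constraint passes when its expression is NULL) → nullable.
- phone: declared NOT NULL → not nullable.
- status: no NOT NULL constraint applies → nullable.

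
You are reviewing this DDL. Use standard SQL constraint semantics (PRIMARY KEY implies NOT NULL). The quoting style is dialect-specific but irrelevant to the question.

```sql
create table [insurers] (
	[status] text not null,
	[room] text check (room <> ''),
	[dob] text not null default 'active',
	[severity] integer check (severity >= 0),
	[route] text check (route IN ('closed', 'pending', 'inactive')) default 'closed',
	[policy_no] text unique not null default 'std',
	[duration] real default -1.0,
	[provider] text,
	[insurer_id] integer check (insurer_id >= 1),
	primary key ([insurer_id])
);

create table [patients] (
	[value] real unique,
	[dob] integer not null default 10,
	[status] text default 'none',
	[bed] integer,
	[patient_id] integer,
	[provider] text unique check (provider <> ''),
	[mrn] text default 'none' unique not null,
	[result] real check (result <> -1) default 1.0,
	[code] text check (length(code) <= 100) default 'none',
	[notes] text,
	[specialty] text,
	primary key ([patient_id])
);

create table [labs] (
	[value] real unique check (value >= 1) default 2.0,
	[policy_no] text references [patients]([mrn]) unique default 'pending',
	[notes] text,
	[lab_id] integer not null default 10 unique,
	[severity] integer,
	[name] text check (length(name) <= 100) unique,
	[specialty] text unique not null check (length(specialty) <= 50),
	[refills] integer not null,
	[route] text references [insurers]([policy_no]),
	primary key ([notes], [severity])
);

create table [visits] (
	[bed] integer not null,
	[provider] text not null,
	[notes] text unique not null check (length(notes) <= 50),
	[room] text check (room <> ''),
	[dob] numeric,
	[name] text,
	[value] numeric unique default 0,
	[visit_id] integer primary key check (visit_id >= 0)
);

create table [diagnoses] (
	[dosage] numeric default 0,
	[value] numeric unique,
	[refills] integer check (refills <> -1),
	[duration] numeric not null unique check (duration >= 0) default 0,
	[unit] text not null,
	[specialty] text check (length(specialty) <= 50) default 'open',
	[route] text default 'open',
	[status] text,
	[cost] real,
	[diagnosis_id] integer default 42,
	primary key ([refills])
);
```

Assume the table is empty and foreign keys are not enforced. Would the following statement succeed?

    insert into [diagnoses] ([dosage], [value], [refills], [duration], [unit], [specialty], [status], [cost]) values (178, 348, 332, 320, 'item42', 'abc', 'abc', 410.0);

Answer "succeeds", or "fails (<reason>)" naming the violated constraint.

NOT NULL columns: duration is supplied; refills is supplied; unit is supplied.
CHECK constraints: 332 satisfies (refills <> -1); 320 satisfies (duration >= 0); 'abc' satisfies (length(specialty) <= 50).
No constraint is violated.

succeeds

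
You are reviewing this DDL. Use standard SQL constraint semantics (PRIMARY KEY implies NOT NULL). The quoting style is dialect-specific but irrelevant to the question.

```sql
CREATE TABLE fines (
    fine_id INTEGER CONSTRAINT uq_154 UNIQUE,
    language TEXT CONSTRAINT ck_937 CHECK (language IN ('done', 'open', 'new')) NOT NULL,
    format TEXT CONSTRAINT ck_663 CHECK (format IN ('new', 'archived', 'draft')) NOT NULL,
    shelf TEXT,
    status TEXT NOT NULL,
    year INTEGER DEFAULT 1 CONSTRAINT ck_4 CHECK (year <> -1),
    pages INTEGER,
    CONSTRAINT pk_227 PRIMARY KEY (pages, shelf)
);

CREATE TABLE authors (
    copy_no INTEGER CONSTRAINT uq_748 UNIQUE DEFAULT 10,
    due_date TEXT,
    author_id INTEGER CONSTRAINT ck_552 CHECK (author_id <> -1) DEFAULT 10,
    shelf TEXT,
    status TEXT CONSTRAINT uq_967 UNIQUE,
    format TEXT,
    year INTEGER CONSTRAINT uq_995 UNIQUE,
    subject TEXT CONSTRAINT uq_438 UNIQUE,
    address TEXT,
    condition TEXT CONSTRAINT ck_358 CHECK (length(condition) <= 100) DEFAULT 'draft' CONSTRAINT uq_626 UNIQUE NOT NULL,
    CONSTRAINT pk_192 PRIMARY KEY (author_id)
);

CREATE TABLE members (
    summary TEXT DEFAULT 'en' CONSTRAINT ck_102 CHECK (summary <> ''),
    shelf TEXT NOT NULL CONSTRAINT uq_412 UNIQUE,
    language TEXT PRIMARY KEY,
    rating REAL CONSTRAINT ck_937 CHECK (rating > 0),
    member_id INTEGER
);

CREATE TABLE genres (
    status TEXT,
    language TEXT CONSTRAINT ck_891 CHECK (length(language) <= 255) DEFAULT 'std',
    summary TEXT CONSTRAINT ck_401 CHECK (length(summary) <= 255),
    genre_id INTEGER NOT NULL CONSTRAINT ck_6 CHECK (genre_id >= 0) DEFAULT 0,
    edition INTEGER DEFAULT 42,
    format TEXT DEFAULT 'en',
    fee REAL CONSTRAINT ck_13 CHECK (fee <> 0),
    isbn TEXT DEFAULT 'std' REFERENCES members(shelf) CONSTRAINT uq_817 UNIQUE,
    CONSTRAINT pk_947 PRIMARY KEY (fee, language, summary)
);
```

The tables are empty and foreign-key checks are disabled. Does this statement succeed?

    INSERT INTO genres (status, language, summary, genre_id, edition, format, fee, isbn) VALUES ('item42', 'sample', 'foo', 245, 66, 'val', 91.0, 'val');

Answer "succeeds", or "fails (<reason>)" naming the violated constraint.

succeeds

NOT NULL columns: fee is supplied; genre_id is supplied; language is supplied; summary is supplied.
CHECK constraints: 'sample' satisfies (length(language) <= 255); 'foo' satisfies (length(summary) <= 255); 245 satisfies (genre_id >= 0); 91.0 satisfies (fee <> 0).
No constraint is violated.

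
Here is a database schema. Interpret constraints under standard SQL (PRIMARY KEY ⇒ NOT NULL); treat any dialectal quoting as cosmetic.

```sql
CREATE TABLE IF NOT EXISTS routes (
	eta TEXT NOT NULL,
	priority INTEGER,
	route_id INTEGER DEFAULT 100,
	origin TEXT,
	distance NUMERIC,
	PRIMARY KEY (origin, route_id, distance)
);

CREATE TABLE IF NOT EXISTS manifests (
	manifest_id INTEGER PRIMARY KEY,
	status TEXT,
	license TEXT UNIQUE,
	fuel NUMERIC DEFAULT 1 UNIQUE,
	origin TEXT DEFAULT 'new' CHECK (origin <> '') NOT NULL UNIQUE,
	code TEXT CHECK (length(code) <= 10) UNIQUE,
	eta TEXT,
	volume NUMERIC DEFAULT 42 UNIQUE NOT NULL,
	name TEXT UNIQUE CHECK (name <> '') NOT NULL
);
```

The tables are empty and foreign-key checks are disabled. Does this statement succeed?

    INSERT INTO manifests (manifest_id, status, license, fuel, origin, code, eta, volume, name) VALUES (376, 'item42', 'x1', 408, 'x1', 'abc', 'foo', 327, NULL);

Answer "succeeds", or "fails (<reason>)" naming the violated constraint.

fails (NOT NULL on name)

name is explicitly set to NULL, but name is declared NOT NULL.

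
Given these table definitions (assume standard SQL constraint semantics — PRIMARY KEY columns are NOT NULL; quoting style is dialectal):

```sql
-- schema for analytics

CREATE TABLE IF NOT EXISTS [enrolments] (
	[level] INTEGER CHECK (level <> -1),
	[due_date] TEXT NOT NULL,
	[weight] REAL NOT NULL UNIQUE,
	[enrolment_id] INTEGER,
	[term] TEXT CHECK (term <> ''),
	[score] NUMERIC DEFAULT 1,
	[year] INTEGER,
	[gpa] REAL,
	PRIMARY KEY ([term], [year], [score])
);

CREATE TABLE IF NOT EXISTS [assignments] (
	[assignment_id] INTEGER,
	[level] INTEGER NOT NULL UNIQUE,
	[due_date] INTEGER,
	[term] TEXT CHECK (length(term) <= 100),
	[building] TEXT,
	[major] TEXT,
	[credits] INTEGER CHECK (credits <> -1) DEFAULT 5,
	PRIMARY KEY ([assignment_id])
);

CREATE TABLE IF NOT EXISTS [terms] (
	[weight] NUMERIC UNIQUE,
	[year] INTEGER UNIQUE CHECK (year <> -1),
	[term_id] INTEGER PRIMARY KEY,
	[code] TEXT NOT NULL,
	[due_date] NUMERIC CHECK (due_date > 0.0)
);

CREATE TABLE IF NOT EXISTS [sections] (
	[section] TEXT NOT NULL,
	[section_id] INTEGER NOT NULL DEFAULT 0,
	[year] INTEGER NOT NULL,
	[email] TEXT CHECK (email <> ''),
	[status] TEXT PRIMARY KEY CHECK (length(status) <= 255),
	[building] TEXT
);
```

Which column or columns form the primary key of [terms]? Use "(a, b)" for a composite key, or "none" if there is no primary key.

term_id is declared PRIMARY KEY inline on the column.

term_id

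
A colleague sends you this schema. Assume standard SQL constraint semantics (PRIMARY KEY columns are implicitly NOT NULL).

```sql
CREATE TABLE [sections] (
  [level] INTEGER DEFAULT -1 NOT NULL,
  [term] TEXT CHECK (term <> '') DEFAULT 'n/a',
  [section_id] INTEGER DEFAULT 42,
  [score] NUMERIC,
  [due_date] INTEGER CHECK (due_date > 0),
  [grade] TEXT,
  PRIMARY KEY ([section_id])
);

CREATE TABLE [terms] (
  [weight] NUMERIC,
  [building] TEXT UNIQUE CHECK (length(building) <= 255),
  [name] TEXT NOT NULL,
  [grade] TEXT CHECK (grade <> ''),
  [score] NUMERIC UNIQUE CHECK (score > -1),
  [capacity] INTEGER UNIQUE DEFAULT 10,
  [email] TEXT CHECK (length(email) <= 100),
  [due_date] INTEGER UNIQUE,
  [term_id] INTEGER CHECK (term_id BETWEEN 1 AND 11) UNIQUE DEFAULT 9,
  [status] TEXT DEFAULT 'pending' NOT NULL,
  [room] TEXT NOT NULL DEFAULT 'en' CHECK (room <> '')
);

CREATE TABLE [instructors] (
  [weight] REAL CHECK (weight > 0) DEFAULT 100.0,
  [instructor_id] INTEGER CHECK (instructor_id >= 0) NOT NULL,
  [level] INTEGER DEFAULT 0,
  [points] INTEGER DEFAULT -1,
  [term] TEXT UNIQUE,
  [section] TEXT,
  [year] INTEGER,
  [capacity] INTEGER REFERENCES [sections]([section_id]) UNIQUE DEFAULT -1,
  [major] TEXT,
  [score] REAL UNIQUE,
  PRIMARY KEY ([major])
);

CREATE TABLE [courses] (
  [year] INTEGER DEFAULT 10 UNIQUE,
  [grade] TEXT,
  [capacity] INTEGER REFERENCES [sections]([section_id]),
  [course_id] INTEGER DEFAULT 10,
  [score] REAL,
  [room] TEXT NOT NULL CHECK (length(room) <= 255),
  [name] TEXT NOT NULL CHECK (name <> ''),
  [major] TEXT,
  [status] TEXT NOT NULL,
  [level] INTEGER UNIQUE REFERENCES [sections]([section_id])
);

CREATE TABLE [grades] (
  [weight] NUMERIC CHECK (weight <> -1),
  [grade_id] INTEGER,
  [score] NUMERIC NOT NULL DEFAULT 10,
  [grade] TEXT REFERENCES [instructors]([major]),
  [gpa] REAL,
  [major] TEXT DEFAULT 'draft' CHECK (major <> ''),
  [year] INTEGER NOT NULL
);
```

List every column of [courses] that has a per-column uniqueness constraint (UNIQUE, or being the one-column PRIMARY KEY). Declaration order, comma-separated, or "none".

year, level

- year: declared UNIQUE → unique.
- grade: no UNIQUE or single-column PK constraint.
- capacity: no UNIQUE or single-column PK constraint.
- course_id: no UNIQUE or single-column PK constraint.
- score: no UNIQUE or single-column PK constraint.
- room: no UNIQUE or single-column PK constraint.
- name: no UNIQUE or single-column PK constraint.
- major: no UNIQUE or single-column PK constraint.
- status: no UNIQUE or single-column PK constraint.
- level: declared UNIQUE → unique.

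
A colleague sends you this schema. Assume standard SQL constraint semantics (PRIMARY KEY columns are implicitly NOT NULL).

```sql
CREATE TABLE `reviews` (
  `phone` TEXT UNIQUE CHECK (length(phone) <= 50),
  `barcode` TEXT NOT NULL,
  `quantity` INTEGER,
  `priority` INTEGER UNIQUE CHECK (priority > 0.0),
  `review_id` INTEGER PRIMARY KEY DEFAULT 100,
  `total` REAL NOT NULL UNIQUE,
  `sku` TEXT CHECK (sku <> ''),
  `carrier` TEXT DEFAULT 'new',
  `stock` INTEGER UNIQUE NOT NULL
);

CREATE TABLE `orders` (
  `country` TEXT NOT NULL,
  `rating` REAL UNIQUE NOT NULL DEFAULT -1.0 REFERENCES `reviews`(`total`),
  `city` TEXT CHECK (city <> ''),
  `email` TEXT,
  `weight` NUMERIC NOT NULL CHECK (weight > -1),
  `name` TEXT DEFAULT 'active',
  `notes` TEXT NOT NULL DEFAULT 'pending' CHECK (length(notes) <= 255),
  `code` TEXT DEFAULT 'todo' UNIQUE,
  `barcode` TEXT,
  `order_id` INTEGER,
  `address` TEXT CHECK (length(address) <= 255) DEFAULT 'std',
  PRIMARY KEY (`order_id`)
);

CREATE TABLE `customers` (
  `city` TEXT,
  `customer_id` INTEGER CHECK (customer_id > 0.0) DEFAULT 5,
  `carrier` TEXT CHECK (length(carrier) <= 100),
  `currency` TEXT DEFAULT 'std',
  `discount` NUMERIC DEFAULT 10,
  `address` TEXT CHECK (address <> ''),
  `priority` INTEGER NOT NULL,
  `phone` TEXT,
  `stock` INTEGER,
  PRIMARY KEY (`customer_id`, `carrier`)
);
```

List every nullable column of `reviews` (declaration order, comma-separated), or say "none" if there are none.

phone, quantity, priority, sku, carrier

- phone: CHECK does not forbid NULL (a CHECK constraint passes when its expression is NULL) → nullable.
- barcode: declared NOT NULL → not nullable.
- quantity: no NOT NULL constraint applies → nullable.
- priority: CHECK does not forbid NULL (a CHECK constraint passes when its expression is NULL) → nullable.
- review_id: part of the PRIMARY KEY, which implies NOT NULL → not nullable.
- total: declared NOT NULL → not nullable.
- sku: CHECK does not forbid NULL (a CHECK constraint passes when its expression is NULL) → nullable.
- carrier: DEFAULT only fills an omitted column; an explicit NULL is still allowed → nullable.
- stock: declared NOT NULL → not nullable.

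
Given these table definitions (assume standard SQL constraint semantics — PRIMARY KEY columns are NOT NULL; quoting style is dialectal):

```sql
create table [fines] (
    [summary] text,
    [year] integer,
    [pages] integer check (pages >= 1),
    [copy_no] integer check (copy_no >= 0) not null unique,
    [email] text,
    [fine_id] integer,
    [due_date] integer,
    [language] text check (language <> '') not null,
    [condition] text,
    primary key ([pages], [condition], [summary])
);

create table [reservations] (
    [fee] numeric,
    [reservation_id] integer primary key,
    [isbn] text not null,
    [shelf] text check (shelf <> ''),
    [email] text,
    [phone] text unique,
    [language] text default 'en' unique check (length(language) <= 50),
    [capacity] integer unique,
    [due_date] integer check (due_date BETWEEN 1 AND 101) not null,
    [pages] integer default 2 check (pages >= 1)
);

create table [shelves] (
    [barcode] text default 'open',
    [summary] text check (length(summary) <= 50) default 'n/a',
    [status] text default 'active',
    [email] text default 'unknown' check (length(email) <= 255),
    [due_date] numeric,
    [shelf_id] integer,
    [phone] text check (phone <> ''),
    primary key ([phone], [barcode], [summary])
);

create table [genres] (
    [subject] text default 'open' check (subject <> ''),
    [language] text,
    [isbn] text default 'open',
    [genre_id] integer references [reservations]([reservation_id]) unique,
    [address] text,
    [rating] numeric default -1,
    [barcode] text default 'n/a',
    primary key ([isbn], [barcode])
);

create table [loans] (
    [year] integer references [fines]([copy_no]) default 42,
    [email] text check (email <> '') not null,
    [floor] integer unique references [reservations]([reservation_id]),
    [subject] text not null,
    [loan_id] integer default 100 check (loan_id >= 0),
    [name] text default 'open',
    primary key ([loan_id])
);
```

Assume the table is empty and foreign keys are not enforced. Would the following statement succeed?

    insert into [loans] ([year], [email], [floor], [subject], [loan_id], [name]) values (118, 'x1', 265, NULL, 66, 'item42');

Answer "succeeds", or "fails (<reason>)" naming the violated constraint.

fails (NOT NULL on subject)

subject is explicitly set to NULL, but subject is declared NOT NULL.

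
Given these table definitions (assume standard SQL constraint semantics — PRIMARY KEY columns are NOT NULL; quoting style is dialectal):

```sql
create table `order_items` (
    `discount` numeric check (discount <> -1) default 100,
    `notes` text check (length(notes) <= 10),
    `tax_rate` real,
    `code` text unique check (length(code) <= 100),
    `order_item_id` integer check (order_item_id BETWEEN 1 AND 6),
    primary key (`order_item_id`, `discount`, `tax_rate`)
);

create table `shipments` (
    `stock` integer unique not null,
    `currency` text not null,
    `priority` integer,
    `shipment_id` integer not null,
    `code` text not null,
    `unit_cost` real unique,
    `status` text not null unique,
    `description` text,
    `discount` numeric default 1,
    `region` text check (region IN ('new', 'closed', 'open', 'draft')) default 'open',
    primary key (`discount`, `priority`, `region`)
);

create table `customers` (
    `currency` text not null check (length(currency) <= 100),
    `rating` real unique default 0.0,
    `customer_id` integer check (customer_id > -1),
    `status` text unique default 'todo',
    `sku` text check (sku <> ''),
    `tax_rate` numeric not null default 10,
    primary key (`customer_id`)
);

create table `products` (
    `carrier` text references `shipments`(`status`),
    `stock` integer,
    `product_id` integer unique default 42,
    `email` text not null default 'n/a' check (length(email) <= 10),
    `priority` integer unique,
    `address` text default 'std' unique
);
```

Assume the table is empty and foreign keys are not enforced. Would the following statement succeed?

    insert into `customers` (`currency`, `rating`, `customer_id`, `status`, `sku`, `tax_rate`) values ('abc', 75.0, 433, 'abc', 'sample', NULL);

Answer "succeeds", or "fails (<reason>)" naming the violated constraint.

tax_rate is explicitly set to NULL, but tax_rate is declared NOT NULL.

fails (NOT NULL on tax_rate)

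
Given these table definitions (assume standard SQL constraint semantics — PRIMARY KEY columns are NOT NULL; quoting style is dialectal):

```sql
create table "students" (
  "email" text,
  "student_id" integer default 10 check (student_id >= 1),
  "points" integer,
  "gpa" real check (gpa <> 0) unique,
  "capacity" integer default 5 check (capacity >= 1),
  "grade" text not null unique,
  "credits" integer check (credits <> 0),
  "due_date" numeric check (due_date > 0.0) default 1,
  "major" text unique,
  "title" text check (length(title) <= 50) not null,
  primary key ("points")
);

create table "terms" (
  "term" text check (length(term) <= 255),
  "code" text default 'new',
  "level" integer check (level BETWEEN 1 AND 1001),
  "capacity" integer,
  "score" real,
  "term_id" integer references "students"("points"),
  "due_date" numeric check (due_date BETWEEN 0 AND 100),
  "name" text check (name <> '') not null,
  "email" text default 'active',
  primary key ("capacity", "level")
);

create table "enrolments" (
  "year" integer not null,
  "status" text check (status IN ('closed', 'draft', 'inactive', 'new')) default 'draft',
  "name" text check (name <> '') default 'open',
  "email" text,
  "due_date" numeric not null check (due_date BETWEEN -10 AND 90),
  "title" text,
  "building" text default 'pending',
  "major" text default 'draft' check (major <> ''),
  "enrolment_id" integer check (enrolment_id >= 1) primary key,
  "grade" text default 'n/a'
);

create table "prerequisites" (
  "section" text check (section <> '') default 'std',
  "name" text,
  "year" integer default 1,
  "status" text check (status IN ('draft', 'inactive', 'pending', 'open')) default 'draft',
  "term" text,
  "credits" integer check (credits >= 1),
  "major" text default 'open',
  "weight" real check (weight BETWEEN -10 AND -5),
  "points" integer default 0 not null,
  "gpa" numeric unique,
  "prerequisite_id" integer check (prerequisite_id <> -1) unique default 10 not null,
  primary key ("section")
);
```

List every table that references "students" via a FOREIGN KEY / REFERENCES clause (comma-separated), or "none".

terms

- terms.term_id references students(points).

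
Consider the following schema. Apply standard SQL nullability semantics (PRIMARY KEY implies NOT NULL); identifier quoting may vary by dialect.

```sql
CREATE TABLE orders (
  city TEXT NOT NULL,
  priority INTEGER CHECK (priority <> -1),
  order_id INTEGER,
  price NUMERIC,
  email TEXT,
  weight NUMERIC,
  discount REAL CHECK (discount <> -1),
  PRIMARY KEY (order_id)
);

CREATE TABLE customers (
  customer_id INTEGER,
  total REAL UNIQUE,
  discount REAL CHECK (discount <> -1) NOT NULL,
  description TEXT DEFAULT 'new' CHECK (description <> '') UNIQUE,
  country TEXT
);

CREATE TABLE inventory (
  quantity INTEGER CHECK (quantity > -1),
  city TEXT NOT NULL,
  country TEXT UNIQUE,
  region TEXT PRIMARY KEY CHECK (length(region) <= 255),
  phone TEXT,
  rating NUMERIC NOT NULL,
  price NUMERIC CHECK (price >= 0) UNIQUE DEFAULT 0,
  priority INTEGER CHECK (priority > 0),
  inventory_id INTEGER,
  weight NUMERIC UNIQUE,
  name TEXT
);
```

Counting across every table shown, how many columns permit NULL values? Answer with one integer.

17

orders: 5 nullable (priority, price, email, weight, discount — PK (order_id) and explicit NOT NULL columns excluded).
customers: 4 nullable (customer_id, total, description, country — PK none and explicit NOT NULL columns excluded).
inventory: 8 nullable (quantity, country, phone, price, priority, inventory_id, weight, name — PK (region) and explicit NOT NULL columns excluded).
Total: 5 + 4 + 8 = 17.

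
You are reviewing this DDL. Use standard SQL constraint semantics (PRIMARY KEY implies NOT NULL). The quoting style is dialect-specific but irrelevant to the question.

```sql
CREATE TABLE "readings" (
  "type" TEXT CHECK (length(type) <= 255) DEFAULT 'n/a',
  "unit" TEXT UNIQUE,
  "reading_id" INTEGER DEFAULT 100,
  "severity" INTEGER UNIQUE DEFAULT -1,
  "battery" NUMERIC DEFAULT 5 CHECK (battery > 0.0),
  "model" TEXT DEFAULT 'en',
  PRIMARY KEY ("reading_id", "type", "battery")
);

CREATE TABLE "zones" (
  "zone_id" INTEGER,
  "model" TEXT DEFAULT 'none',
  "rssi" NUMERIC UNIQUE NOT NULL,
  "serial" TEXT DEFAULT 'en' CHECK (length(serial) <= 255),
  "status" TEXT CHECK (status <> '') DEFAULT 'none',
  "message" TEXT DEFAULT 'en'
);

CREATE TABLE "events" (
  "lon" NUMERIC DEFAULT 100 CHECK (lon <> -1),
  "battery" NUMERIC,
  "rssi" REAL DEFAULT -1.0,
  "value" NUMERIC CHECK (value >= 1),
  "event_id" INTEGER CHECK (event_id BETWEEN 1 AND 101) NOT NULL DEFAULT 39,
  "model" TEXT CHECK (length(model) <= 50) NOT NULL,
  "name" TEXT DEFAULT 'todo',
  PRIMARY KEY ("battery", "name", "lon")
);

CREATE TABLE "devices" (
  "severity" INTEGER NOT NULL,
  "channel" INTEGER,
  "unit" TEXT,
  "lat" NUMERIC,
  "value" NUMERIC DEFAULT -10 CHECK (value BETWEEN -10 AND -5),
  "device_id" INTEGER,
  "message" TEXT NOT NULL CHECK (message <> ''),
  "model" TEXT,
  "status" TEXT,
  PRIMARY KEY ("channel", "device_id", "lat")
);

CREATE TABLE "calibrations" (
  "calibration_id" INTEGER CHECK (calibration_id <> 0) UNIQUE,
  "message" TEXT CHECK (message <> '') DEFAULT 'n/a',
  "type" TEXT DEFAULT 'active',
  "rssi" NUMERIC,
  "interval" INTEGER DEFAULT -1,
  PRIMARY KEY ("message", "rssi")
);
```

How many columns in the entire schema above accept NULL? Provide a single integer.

17

readings: 3 nullable (unit, severity, model — PK (reading_id, type, battery) and explicit NOT NULL columns excluded).
zones: 5 nullable (zone_id, model, serial, status, message — PK none and explicit NOT NULL columns excluded).
events: 2 nullable (rssi, value — PK (battery, name, lon) and explicit NOT NULL columns excluded).
devices: 4 nullable (unit, value, model, status — PK (channel, device_id, lat) and explicit NOT NULL columns excluded).
calibrations: 3 nullable (calibration_id, type, interval — PK (message, rssi) and explicit NOT NULL columns excluded).
Total: 3 + 5 + 2 + 4 + 3 = 17.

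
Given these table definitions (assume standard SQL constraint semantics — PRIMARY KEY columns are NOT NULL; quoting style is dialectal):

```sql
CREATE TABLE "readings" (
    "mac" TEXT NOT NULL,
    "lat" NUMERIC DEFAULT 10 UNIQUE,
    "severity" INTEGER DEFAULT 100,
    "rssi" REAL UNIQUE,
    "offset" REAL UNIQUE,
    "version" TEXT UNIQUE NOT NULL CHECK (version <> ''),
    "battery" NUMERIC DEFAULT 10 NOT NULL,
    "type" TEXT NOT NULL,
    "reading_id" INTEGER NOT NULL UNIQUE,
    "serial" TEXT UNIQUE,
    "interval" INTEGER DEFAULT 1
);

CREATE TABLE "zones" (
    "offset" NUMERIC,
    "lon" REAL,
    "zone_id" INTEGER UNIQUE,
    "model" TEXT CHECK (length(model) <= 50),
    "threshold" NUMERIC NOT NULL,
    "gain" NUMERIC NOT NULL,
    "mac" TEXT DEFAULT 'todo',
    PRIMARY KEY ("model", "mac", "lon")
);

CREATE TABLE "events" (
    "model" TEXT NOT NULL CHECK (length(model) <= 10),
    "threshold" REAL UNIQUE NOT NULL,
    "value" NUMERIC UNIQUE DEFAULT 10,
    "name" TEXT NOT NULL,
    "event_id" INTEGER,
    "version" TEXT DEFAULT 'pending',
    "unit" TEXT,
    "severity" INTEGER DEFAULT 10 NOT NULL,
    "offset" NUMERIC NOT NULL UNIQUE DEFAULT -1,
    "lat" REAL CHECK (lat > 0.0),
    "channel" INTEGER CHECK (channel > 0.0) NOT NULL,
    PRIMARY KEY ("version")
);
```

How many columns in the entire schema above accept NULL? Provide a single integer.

12

readings: 6 nullable (lat, severity, rssi, offset, serial, interval — PK none and explicit NOT NULL columns excluded).
zones: 2 nullable (offset, zone_id — PK (model, mac, lon) and explicit NOT NULL columns excluded).
events: 4 nullable (value, event_id, unit, lat — PK (version) and explicit NOT NULL columns excluded).
Total: 6 + 2 + 4 = 12.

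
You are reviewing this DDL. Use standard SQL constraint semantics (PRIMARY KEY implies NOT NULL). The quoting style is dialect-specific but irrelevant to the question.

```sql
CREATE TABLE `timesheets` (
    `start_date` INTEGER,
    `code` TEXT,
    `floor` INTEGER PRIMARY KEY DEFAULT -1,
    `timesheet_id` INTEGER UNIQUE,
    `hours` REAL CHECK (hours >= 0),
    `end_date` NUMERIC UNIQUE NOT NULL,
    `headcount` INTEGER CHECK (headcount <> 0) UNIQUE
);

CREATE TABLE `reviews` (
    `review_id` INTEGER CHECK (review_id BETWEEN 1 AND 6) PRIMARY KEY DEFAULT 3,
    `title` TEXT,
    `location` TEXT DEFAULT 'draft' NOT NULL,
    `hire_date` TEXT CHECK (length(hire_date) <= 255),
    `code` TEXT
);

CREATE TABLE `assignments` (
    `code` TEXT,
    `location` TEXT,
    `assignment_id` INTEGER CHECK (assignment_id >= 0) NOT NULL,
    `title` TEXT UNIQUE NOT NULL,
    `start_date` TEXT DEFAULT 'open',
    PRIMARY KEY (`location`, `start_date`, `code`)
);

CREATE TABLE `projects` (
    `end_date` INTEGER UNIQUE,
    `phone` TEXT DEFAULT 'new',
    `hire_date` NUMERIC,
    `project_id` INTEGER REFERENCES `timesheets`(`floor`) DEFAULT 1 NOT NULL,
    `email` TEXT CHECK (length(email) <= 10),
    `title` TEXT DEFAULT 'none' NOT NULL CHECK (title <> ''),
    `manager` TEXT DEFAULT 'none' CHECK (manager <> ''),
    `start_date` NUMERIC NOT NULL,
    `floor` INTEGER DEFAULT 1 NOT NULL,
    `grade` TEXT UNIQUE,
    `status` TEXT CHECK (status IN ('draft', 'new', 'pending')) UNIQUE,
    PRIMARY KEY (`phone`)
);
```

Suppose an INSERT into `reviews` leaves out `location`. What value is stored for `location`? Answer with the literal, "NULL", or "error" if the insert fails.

'draft'

location has an explicit DEFAULT 'draft'.
When the column is omitted from an INSERT, that default is used.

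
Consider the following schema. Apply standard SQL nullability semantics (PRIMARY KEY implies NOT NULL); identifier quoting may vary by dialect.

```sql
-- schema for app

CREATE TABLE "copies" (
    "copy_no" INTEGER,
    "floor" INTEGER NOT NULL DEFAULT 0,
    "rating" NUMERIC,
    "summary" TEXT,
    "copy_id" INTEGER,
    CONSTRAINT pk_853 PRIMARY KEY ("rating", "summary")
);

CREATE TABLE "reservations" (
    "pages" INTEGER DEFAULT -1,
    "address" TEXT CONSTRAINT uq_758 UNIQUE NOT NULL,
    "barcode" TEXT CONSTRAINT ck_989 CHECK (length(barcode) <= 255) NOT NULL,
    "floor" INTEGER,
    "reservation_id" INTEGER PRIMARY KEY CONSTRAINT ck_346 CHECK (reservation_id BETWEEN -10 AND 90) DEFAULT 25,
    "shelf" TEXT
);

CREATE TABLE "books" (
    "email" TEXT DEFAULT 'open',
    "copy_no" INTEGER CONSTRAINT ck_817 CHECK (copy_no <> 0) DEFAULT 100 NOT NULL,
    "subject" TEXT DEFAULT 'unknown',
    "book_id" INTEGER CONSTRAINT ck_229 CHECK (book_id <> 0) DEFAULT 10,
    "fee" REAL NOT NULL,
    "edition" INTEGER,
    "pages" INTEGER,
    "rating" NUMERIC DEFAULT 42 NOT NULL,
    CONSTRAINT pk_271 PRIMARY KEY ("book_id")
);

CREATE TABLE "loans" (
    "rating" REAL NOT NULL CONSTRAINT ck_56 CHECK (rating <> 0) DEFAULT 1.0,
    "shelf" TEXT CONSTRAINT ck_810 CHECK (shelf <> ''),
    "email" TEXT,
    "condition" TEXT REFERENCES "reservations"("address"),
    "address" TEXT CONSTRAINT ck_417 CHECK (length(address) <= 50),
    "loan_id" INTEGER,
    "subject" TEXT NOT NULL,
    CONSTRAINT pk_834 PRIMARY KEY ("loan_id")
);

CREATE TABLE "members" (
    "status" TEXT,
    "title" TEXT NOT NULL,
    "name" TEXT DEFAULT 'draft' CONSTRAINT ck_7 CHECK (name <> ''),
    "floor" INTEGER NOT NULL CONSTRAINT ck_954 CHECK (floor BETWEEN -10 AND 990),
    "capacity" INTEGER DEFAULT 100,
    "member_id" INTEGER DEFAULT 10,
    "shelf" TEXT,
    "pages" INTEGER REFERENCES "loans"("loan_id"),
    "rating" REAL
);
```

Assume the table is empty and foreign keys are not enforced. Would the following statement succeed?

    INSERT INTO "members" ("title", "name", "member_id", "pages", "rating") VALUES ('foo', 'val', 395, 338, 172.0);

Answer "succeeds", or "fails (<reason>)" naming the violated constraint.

floor is omitted from the column list and has no DEFAULT, so it would receive NULL.
But floor is declared NOT NULL.

fails (NOT NULL on floor)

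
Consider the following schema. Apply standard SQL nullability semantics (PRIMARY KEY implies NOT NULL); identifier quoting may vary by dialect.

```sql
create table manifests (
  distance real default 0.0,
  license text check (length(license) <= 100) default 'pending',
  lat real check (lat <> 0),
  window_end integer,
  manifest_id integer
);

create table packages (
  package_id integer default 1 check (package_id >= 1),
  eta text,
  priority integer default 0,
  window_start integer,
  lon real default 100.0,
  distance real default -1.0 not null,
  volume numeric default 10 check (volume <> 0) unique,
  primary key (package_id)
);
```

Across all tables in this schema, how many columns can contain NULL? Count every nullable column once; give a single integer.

10

manifests: 5 nullable (distance, license, lat, window_end, manifest_id — PK none and explicit NOT NULL columns excluded).
packages: 5 nullable (eta, priority, window_start, lon, volume — PK (package_id) and explicit NOT NULL columns excluded).
Total: 5 + 5 = 10.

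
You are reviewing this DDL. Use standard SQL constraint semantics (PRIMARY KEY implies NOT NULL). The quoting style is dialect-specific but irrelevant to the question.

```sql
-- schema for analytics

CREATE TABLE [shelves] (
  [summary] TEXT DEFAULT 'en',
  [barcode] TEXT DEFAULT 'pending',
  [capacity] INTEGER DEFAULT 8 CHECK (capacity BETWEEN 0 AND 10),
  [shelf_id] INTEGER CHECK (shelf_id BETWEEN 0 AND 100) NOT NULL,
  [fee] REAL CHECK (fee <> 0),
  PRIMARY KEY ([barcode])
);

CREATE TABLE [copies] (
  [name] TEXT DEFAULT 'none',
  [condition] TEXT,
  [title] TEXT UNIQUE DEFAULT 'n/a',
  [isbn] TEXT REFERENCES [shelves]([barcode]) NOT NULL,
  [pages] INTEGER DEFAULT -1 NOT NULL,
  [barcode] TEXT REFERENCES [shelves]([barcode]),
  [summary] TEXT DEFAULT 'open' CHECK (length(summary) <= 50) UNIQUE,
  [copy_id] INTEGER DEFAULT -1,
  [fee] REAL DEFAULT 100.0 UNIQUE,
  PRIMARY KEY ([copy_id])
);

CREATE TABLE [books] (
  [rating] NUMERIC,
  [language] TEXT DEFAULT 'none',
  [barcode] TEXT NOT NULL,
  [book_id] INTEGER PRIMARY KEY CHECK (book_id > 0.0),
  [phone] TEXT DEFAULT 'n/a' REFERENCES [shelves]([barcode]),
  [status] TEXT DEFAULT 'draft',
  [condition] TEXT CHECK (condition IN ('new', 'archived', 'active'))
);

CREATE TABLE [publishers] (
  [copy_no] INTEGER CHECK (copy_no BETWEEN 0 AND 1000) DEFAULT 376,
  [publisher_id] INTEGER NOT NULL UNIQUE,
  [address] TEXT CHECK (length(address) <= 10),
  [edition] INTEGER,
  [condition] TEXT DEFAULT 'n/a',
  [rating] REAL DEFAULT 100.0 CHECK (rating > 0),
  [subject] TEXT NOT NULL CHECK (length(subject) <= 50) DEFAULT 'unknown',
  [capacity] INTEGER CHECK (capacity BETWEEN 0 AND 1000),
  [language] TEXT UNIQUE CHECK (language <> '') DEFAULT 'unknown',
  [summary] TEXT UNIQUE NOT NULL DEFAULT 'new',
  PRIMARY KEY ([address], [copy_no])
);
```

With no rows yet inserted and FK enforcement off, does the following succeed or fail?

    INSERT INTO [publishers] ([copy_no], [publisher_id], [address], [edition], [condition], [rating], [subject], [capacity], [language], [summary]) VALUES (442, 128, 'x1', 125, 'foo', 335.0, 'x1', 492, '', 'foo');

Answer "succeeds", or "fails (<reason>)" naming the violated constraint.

The value '' for language violates CHECK (language <> '').

fails (CHECK on language)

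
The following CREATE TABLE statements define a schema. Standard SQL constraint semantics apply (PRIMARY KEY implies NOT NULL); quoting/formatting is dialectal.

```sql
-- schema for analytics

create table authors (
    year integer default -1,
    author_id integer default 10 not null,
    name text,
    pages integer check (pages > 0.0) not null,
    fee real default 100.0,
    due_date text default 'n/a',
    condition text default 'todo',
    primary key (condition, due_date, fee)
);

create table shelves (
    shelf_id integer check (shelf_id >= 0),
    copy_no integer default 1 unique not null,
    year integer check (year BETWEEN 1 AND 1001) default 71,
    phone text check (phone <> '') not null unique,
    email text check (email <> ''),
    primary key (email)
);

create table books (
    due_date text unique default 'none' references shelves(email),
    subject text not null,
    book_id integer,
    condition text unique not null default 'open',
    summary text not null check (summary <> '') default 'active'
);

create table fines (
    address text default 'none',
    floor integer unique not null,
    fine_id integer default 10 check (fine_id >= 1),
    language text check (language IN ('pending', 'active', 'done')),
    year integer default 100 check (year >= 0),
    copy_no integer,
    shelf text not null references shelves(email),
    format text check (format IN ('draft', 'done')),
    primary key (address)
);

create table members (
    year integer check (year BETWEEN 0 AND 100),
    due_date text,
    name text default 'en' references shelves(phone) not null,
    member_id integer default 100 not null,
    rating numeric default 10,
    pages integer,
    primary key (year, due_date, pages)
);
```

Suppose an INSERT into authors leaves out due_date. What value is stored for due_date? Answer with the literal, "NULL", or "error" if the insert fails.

'n/a'

due_date has an explicit DEFAULT 'n/a'.
When the column is omitted from an INSERT, that default is used.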